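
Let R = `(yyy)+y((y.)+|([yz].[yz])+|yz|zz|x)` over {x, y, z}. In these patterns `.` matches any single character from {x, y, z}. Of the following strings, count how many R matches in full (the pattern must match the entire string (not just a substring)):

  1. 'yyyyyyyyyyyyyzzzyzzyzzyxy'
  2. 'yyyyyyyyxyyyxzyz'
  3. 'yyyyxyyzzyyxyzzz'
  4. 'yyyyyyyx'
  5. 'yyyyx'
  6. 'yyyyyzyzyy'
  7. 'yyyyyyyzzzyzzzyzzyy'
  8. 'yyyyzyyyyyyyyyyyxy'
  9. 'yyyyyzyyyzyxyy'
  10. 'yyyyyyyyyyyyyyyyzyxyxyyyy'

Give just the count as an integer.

7

1 → match
2 → no match
3 → no match
4 → match
5 → match
6 → match
7 → match
8 → no match
9 → match
10 → match
Total matched: 7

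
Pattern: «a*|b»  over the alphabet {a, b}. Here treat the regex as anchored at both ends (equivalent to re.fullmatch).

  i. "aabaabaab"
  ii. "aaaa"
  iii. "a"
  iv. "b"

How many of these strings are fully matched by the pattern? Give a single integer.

3

i. "aabaabaab" → no match
ii. "aaaa" → match
iii. "a" → match
iv. "b" → match
Total matched: 3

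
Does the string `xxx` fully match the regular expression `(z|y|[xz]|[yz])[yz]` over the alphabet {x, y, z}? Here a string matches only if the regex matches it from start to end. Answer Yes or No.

No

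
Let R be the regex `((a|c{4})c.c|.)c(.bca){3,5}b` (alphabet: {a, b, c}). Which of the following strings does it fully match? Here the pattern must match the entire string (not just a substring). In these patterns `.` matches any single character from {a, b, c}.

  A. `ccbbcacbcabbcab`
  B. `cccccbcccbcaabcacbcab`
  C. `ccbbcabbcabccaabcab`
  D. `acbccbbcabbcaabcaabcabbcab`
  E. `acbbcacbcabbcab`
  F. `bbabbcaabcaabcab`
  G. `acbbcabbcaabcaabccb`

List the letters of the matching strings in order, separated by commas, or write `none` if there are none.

A, B, D, E

A → match
B → match
C → no match
D → match
E → match
F → no match
G → no match — must end with `bcab`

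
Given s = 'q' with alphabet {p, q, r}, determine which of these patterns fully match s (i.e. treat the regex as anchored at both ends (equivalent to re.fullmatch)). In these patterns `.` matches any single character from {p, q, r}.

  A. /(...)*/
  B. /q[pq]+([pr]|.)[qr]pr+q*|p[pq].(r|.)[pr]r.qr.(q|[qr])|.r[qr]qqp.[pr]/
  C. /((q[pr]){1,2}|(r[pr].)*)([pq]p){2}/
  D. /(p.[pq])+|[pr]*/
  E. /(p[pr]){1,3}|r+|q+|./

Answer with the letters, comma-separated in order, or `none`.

E

A → no match
B → no match
C → no match — must end with 'p'
D → no match
E → match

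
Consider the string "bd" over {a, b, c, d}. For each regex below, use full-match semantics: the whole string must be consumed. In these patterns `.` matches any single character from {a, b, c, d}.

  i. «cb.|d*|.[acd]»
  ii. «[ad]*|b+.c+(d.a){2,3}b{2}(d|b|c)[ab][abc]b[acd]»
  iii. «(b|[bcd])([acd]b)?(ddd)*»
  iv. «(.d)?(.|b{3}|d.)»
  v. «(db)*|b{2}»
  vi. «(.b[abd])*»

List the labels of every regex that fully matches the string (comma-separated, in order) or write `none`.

i

i → match
ii → no match
iii → no match
iv → no match
v → no match
vi → no match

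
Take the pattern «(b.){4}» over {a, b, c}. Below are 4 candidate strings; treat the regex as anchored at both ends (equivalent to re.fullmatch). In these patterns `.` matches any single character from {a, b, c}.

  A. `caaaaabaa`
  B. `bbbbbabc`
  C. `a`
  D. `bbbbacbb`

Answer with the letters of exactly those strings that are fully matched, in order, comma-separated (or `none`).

B

A → no match — must start with `b`
B → match
C → no match — must start with `b`
D → no match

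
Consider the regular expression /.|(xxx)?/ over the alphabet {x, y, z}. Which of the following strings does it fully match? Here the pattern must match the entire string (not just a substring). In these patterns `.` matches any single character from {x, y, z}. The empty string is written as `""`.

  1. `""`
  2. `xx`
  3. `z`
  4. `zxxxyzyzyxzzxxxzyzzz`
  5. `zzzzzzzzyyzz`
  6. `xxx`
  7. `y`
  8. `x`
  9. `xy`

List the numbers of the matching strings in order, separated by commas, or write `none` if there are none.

1, 3, 6, 7, 8

1. `""` → match
2. `xx` → no match
3. `z` → match
4 → no match
5. `zzzzzzzzyyzz` → no match
6. `xxx` → match
7. `y` → match
8. `x` → match
9. `xy` → no match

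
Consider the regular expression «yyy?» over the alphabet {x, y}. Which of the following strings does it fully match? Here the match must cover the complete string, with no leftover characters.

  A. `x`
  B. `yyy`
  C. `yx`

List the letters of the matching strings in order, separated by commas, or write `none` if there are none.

B

A → no match — must start with `yy`
B → match
C → no match — must start with `yy`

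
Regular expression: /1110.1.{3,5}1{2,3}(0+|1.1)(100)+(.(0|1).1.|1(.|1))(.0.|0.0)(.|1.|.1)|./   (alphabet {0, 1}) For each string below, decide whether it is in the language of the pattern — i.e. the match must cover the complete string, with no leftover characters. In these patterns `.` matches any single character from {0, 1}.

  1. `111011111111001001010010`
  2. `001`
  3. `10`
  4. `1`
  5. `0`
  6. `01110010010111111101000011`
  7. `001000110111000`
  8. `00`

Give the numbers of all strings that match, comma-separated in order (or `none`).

1, 4, 5

1 → match
2. `001` → no match
3. `10` → no match
4. `1` → match
5. `0` → match
6 → no match
7 → no match
8. `00` → no match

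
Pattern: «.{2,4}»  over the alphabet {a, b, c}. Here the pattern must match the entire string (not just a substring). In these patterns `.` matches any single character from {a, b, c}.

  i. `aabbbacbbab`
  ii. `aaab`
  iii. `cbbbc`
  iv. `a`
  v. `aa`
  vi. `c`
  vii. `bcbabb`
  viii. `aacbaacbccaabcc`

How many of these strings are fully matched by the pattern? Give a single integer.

2

i → no match
ii → match
iii → no match
iv → no match
v → match
vi → no match
vii → no match
viii → no match
Total matched: 2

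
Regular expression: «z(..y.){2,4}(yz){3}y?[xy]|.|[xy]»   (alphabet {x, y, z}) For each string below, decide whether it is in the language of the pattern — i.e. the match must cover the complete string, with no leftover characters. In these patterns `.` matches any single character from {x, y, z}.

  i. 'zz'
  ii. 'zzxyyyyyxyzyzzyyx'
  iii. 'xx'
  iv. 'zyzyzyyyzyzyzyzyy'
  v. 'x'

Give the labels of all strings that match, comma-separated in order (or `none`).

i → no match
ii → no match
iii → no match
iv → match
v → match

iv, v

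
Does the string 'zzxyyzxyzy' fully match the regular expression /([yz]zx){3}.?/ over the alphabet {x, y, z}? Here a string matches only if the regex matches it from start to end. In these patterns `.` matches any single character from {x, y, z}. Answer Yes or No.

No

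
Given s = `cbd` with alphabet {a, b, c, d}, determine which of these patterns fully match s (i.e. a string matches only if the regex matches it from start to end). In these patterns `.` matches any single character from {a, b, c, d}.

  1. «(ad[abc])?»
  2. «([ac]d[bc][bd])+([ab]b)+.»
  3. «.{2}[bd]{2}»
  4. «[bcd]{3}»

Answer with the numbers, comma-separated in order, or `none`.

1 → no match
2 → no match
3 → no match
4 → match

4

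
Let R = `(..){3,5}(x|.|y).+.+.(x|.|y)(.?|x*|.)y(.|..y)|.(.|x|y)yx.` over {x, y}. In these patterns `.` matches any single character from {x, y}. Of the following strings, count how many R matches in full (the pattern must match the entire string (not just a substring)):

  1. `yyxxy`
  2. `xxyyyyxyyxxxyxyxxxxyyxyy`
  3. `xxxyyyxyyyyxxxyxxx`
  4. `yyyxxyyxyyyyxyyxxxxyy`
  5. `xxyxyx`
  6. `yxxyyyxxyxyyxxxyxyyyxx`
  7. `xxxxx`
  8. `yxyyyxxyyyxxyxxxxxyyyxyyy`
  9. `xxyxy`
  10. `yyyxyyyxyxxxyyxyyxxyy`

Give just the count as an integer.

5

1 → no match
2 → match
3 → no match
4 → match
5 → no match
6 → no match
7 → no match
8 → match
9 → match
10 → match
Total matched: 5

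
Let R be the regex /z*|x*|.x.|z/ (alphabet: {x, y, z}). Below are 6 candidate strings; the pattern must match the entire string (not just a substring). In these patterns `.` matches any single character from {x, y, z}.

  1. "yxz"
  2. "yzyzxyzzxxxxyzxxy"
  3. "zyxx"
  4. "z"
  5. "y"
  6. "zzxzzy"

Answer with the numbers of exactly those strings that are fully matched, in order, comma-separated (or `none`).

1 → match
2 → no match
3 → no match
4 → match
5 → no match
6 → no match

1, 4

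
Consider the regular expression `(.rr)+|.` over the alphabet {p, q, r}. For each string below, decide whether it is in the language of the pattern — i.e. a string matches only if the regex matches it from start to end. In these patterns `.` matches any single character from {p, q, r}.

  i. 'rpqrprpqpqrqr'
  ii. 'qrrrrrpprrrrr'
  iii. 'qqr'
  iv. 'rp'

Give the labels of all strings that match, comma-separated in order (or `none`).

none

i → no match
ii → no match
iii → no match
iv → no match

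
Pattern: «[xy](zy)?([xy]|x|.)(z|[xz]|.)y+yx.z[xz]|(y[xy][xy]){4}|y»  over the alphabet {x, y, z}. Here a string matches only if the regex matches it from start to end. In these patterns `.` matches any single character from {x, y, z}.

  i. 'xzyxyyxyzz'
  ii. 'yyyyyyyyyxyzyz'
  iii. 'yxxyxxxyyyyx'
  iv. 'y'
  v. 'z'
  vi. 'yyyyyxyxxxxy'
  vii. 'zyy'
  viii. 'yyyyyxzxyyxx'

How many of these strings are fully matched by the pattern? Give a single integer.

i → no match
ii → no match
iii → no match
iv → match
v → no match
vi → no match
vii → no match
viii → no match
Total matched: 1

1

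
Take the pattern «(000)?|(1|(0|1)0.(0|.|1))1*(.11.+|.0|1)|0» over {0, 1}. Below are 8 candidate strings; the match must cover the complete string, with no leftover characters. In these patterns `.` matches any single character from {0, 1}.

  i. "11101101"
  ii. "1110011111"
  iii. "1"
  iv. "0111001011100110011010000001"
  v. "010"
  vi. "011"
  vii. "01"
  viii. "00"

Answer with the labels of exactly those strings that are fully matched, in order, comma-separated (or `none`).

i. "11101101" → match
ii. "1110011111" → no match
iii. "1" → no match
iv → no match
v. "010" → no match
vi. "011" → no match
vii. "01" → no match
viii. "00" → no match

i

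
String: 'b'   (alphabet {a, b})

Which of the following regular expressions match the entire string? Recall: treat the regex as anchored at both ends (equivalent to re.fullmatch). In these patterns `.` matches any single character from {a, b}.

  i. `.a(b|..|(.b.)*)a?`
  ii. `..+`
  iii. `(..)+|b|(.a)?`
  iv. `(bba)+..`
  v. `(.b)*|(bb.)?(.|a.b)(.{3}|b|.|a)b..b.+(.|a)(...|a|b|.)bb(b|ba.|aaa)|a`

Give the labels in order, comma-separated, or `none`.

iii

i → no match
ii → no match
iii → match
iv → no match — must start with 'bba'
v → no match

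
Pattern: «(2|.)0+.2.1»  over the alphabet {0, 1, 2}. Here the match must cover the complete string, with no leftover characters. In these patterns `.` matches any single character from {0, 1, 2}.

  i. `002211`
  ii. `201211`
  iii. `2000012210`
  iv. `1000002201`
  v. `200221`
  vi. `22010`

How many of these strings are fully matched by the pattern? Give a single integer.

i → match
ii → match
iii → no match — must end with `1`
iv → match
v → match
vi → no match — must end with `1`
Total matched: 4

4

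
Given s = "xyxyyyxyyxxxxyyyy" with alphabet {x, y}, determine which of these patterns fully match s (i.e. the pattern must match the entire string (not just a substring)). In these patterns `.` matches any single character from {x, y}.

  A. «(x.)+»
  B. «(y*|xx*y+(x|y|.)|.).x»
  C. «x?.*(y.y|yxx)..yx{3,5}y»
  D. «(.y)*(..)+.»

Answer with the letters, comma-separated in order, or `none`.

A → no match
B → no match — must end with "x"
C → no match — must end with "xy"
D → match

D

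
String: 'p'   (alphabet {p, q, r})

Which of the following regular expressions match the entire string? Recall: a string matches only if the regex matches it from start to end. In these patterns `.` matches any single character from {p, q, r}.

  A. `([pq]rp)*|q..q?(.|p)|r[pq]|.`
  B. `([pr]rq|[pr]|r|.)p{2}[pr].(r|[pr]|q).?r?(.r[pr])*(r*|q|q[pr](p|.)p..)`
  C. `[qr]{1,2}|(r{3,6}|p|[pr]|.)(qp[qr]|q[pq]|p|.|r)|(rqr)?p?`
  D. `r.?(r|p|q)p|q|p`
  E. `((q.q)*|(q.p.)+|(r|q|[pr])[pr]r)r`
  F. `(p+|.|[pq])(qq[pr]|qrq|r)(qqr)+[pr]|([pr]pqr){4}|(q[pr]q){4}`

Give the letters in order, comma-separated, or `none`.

A → match
B → no match
C → match
D → match
E → no match — must end with 'r'
F → no match

A, C, D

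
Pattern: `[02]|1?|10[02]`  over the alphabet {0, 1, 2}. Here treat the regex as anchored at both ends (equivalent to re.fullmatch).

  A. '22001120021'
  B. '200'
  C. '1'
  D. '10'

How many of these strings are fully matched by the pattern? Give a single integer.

1

A → no match
B → no match
C → match
D → no match
Total matched: 1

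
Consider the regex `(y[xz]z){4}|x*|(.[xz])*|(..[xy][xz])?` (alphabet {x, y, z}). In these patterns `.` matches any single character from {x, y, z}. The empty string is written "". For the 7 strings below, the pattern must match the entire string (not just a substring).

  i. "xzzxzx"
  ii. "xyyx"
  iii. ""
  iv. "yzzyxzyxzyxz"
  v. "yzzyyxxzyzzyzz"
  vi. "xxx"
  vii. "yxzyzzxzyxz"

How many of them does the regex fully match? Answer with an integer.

i → match
ii → match
iii → match
iv → match
v → no match
vi → match
vii → no match
Total matched: 5

5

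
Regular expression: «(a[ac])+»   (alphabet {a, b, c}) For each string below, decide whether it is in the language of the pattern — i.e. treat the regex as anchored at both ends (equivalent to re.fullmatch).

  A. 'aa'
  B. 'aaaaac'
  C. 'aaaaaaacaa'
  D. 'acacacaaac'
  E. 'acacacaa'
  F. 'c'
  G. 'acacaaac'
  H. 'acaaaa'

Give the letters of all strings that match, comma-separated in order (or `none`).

A → match
B → match
C → match
D → match
E → match
F → no match — must start with 'a'
G → match
H → match

A, B, C, D, E, G, H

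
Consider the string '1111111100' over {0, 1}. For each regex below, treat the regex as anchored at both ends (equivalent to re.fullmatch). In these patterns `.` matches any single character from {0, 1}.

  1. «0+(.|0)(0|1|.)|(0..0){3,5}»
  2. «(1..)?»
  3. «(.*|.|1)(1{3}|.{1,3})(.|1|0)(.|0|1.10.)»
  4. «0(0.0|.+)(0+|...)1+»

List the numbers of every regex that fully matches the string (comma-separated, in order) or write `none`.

3

1 → no match — must start with '0'
2 → no match
3 → match
4 → no match — must start with '0'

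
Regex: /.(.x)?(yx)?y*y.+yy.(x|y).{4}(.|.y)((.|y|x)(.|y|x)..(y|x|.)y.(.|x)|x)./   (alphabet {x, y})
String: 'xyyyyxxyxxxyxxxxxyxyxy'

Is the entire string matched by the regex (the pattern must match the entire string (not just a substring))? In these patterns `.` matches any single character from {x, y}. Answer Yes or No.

No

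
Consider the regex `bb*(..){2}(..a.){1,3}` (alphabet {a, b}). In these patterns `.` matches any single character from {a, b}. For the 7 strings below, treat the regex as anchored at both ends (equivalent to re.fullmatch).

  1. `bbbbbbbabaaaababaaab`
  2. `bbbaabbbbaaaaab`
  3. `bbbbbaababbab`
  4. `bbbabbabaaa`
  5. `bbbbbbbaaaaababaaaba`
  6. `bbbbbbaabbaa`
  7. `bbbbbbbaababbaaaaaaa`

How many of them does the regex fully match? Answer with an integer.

1 → match
2 → match
3 → match
4 → match
5 → no match
6 → match
7 → match
Total matched: 6

6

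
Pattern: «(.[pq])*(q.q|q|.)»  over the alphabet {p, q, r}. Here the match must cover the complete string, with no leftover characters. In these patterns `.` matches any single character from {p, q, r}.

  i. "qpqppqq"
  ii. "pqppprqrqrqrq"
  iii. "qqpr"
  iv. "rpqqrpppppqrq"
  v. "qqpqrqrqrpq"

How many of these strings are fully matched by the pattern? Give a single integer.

i → match
ii → no match
iii → no match
iv → match
v → match
Total matched: 3

3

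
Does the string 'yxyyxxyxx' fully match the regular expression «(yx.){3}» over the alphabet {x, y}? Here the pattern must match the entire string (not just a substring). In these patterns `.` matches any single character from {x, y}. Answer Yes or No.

Yes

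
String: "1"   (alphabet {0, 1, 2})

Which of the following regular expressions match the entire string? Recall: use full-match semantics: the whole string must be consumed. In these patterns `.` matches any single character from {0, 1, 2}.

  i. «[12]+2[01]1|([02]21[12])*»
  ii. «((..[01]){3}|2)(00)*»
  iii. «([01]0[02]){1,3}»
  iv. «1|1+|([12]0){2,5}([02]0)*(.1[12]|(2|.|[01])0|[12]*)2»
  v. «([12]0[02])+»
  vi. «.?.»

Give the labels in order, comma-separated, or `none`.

iv, vi

i → no match
ii → no match
iii → no match
iv → match
v → no match
vi → match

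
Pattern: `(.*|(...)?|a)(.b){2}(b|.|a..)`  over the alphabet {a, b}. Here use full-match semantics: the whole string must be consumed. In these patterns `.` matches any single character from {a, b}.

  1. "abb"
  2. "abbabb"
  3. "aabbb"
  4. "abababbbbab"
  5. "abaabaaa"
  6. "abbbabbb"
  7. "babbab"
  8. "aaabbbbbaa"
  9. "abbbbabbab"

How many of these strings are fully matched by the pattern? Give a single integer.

1

1 → no match
2 → match
3 → no match
4 → no match
5 → no match
6 → no match
7 → no match
8 → no match
9 → no match
Total matched: 1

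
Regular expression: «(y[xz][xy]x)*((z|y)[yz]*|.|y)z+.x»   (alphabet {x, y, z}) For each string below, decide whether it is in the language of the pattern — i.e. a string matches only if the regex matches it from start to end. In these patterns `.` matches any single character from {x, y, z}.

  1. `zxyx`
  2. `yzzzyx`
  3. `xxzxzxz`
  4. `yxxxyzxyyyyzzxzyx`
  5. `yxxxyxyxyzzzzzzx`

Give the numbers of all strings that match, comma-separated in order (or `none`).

2, 5

1 → no match
2 → match
3 → no match — must end with `x`
4 → no match
5 → match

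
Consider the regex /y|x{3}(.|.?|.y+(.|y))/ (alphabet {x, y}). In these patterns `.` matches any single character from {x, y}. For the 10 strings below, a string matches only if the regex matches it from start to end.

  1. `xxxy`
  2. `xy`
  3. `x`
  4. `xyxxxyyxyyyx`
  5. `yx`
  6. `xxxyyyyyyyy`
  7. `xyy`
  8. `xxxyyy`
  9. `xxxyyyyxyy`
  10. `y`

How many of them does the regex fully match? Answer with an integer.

4

1 → match
2 → no match
3 → no match
4 → no match
5 → no match
6 → match
7 → no match
8 → match
9 → no match
10 → match
Total matched: 4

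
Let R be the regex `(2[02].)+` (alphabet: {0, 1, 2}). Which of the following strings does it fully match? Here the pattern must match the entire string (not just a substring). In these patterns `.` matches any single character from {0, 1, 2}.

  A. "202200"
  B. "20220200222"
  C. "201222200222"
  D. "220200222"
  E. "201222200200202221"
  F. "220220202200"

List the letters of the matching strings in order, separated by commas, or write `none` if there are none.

A, C, D, E, F

A → match
B → no match
C → match
D → match
E → match
F → match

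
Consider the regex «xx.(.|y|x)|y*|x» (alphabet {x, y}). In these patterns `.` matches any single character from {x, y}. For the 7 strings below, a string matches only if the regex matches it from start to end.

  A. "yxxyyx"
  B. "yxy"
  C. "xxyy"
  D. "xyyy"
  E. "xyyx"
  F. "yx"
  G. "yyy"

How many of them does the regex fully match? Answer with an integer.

A → no match
B → no match
C → match
D → no match
E → no match
F → no match
G → match
Total matched: 2

2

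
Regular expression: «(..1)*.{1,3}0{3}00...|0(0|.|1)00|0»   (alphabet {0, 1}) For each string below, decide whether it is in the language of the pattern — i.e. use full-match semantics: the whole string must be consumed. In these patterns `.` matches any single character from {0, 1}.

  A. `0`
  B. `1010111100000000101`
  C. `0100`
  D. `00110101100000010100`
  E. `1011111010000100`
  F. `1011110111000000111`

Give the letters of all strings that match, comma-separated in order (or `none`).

A → match
B → no match
C → match
D → no match
E → no match
F → match

A, C, F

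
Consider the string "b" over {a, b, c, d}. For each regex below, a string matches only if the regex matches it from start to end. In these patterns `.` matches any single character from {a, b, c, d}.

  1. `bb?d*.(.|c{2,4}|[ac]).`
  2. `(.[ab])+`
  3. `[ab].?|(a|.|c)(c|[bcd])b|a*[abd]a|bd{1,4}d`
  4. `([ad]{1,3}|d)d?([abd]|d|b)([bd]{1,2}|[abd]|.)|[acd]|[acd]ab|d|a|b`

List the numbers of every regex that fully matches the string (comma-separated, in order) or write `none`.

3, 4

1 → no match
2 → no match
3 → match
4 → match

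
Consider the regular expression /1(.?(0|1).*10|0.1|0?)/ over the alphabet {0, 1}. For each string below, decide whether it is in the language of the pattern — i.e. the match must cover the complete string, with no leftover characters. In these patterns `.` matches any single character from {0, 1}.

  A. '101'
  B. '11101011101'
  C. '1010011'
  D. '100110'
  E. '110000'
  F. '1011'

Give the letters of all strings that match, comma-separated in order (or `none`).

A → no match
B → no match
C → no match
D → match
E → no match
F → match

D, F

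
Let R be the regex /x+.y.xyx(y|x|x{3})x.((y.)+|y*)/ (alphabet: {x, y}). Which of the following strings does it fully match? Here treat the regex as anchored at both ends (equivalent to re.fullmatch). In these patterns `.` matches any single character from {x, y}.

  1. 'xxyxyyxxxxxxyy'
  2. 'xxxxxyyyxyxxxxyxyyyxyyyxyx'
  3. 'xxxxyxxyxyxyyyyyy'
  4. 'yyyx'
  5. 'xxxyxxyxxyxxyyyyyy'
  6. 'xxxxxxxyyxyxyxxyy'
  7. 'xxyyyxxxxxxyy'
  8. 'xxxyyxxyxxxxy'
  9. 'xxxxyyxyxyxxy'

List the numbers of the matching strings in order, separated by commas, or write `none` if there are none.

2, 3, 6, 8, 9

1 → no match
2 → match
3 → match
4. 'yyyx' → no match — must start with 'x'
5 → no match
6 → match
7 → no match
8 → match
9 → match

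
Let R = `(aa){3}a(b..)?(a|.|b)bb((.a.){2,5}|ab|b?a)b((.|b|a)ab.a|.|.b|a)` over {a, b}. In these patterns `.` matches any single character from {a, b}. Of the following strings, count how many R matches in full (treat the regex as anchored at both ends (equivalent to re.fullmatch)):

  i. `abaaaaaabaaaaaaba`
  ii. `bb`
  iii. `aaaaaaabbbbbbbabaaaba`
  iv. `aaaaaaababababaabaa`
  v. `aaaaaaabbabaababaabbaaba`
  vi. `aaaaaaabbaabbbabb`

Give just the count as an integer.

2

i → no match — must start with `aa`
ii. `bb` → no match — must start with `aa`
iii → match
iv → no match
v → no match
vi → match
Total matched: 2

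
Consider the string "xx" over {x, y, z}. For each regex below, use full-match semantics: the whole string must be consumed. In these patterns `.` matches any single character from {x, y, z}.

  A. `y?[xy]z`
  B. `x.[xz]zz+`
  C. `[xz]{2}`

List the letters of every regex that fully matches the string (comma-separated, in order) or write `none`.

C

A → no match — must end with "z"
B → no match — must end with "z"
C → match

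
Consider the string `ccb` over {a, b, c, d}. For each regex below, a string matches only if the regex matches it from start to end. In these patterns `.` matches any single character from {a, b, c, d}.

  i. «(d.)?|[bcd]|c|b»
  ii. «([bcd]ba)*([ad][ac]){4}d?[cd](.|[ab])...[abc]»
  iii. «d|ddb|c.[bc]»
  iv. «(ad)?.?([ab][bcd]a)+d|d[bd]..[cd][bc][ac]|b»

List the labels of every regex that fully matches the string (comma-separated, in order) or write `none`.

i → no match
ii → no match
iii → match
iv → no match

iii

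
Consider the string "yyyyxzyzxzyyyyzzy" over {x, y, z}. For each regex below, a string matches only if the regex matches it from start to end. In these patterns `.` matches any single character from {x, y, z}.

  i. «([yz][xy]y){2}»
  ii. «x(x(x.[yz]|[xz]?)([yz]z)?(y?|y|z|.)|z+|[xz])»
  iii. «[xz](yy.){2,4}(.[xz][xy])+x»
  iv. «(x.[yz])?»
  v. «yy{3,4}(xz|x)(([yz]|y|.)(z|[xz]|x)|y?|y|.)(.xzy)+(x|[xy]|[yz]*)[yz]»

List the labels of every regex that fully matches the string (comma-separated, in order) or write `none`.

i → no match
ii → no match — must start with "x"
iii → no match — must end with "x"
iv → no match
v → match

v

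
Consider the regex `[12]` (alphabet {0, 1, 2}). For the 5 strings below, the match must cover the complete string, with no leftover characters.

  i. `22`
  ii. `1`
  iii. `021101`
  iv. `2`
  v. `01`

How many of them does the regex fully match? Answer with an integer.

2

i → no match
ii → match
iii → no match
iv → match
v → no match
Total matched: 2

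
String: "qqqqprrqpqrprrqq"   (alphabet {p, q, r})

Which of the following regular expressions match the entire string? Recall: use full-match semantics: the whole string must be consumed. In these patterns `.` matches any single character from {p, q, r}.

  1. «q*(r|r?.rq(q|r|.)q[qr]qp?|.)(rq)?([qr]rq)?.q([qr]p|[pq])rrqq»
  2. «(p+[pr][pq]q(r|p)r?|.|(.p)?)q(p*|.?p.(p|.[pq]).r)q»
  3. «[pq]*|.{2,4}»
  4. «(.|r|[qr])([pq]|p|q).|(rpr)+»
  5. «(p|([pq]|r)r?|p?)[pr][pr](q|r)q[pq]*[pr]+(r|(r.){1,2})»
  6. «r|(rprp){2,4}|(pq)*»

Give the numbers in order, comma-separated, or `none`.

1

1 → match
2 → no match
3 → no match
4 → no match
5 → no match
6 → no match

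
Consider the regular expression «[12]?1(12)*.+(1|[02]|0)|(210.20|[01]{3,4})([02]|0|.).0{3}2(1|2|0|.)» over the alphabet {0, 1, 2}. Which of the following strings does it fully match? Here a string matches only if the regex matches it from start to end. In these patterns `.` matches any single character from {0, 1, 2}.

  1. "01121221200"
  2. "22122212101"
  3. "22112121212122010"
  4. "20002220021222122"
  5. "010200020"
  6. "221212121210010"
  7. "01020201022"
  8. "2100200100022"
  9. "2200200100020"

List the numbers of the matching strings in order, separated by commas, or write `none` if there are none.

8

1 → no match
2 → no match
3 → no match
4 → no match
5 → no match
6 → no match
7 → no match
8 → match
9 → no match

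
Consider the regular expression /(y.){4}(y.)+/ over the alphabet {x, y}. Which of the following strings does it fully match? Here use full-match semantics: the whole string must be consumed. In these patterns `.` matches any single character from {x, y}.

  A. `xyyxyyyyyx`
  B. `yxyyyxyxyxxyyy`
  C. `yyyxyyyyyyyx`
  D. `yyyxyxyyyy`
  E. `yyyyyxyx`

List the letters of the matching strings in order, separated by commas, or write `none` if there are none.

A → no match — must start with `y`
B → no match
C → match
D → match
E → no match

C, D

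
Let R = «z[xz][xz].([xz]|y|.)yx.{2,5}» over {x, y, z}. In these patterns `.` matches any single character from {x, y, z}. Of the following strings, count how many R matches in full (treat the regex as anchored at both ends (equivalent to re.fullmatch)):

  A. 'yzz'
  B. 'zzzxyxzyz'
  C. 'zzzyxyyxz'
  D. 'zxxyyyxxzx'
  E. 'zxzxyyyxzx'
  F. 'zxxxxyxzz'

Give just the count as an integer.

A → no match — must start with 'z'
B → no match
C → no match
D → match
E → no match
F → match
Total matched: 2

2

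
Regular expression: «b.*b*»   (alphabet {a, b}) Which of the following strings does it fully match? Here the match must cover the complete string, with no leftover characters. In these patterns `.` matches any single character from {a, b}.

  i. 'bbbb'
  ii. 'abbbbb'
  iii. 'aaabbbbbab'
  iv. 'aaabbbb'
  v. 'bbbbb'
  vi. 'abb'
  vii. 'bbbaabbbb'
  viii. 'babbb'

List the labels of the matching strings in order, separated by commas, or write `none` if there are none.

i, v, vii, viii

i → match
ii → no match — must start with 'b'
iii → no match — must start with 'b'
iv → no match — must start with 'b'
v → match
vi → no match — must start with 'b'
vii → match
viii → match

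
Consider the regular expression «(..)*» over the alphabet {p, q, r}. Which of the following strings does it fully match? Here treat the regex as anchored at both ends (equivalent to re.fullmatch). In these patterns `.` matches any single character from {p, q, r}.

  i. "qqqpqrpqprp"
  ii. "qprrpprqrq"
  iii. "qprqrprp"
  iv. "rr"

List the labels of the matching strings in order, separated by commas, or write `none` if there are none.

ii, iii, iv

i → no match
ii → match
iii → match
iv → match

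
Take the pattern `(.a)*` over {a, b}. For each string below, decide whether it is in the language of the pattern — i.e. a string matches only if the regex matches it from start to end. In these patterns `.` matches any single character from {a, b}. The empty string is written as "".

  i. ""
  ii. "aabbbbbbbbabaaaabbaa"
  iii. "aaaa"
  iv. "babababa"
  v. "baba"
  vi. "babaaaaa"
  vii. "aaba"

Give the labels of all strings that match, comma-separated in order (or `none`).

i, iii, iv, v, vi, vii

i. "" → match
ii → no match
iii. "aaaa" → match
iv. "babababa" → match
v. "baba" → match
vi. "babaaaaa" → match
vii. "aaba" → match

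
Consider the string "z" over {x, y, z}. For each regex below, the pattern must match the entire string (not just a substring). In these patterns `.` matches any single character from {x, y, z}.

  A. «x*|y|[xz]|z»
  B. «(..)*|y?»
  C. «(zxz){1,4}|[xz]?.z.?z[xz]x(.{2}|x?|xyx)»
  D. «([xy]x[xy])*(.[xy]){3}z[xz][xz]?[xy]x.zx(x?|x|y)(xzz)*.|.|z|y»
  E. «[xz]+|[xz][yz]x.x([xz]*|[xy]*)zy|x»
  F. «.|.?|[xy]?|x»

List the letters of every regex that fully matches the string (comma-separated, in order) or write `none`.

A → match
B → no match
C → no match
D → match
E → match
F → match

A, D, E, F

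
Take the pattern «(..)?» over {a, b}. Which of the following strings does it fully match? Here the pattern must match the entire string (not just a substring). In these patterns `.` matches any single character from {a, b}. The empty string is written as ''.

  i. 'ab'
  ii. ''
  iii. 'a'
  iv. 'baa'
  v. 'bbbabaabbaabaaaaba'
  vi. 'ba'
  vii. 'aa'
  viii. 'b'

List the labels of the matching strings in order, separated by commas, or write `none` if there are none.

i → match
ii → match
iii → no match
iv → no match
v → no match
vi → match
vii → match
viii → no match

i, ii, vi, vii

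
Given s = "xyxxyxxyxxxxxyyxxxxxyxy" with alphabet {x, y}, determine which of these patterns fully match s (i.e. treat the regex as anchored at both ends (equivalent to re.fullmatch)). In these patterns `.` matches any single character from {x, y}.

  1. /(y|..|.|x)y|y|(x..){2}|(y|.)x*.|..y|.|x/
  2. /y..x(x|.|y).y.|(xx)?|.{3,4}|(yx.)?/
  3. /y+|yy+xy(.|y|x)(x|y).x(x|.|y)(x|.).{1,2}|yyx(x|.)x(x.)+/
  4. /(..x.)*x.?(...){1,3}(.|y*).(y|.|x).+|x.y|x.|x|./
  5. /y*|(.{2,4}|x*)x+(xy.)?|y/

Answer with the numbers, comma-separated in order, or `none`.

1 → no match
2 → no match
3 → no match
4 → match
5 → no match

4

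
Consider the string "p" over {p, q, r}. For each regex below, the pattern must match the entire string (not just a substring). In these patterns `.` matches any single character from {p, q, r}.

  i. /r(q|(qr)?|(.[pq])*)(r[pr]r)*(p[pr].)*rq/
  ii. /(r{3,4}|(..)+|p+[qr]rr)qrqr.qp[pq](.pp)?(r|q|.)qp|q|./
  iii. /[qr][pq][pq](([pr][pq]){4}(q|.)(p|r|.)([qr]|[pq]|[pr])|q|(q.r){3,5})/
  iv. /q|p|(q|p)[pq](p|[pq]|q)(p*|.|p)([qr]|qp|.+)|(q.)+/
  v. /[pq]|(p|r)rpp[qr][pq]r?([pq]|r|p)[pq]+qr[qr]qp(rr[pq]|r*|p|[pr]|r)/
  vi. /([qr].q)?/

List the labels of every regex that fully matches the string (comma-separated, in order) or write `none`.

i → no match — must start with "r"
ii → match
iii → no match
iv → match
v → match
vi → no match

ii, iv, v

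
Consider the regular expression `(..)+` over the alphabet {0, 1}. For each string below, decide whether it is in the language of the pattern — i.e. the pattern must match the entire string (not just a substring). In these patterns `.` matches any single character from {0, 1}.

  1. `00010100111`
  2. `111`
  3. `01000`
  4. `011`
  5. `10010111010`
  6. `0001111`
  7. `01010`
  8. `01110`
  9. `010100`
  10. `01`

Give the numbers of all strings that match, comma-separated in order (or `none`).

9, 10

1 → no match
2 → no match
3 → no match
4 → no match
5 → no match
6 → no match
7 → no match
8 → no match
9 → match
10 → match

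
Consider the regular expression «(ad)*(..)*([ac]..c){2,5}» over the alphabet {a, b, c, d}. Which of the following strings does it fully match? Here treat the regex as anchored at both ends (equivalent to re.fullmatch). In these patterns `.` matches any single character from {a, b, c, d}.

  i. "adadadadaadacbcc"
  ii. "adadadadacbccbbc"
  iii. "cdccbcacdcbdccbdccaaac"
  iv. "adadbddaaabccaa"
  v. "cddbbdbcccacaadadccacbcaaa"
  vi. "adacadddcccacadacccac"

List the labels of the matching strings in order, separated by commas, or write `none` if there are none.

i → no match
ii → match
iii → no match
iv → no match — must end with "c"
v → no match — must end with "c"
vi → no match

ii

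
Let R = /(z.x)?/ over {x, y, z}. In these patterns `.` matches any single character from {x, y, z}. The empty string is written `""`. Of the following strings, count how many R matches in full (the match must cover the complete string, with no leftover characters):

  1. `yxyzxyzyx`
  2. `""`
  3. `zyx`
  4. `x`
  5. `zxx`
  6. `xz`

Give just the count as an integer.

1 → no match
2 → match
3 → match
4 → no match
5 → match
6 → no match
Total matched: 3

3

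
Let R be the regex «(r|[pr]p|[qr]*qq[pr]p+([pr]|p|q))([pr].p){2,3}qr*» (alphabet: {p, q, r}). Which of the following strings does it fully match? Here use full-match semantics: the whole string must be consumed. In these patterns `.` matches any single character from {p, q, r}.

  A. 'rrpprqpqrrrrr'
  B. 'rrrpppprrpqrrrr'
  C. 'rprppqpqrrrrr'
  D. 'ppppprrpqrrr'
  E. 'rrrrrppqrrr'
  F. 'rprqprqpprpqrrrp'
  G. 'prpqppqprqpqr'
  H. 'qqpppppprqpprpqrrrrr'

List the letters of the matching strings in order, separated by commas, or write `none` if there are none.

A → match
B → match
C → match
D → match
E → no match
F → no match
G → no match
H → match

A, B, C, D, H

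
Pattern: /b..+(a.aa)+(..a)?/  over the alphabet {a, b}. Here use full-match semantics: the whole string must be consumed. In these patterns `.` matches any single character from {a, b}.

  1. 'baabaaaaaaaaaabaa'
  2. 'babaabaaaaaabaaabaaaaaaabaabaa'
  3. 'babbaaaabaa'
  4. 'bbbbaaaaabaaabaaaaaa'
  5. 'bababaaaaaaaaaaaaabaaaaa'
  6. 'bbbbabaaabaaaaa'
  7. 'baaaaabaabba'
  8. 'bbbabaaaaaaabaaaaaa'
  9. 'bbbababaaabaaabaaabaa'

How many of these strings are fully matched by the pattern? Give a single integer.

1 → match
2 → match
3. 'babbaaaabaa' → match
4 → match
5 → match
6 → match
7. 'baaaaabaabba' → match
8 → match
9 → match
Total matched: 9

9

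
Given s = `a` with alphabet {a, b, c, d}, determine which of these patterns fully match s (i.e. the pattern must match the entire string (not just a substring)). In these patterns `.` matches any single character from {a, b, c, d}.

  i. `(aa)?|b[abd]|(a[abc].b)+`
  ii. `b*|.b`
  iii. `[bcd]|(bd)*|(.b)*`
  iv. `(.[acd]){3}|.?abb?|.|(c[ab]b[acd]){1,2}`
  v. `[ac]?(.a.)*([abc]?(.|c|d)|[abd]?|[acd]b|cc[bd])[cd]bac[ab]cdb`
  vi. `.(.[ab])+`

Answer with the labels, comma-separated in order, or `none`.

iv

i → no match
ii → no match
iii → no match
iv → match
v → no match — must end with `cdb`
vi → no match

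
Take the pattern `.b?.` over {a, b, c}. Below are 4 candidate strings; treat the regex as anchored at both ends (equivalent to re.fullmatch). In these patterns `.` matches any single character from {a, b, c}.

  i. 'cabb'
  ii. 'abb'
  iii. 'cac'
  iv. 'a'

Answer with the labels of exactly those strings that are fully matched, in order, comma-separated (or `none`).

i → no match
ii → match
iii → no match
iv → no match

ii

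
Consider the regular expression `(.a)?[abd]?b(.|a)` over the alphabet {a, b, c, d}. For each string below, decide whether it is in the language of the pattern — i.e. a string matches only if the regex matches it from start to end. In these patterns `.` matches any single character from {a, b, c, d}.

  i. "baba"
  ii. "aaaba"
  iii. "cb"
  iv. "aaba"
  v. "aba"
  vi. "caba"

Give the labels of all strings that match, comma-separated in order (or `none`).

i → match
ii → match
iii → no match
iv → match
v → match
vi → match

i, ii, iv, v, vi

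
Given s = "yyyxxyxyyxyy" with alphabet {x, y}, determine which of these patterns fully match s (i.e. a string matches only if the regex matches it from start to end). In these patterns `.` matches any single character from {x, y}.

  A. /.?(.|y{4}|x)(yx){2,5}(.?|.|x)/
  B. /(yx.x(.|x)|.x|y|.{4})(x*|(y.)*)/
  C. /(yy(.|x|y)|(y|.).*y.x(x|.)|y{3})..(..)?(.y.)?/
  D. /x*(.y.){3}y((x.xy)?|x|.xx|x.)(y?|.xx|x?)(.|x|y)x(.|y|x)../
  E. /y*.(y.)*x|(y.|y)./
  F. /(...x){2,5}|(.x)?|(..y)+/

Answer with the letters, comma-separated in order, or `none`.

C, F

A → no match
B → no match
C → match
D → no match
E → no match
F → match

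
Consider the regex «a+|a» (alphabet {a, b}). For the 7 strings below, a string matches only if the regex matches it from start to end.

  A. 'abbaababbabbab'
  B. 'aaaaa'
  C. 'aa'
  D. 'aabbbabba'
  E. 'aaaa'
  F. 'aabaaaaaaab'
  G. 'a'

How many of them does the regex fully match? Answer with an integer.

4

A → no match — must end with 'a'
B → match
C → match
D → no match
E → match
F → no match — must end with 'a'
G → match
Total matched: 4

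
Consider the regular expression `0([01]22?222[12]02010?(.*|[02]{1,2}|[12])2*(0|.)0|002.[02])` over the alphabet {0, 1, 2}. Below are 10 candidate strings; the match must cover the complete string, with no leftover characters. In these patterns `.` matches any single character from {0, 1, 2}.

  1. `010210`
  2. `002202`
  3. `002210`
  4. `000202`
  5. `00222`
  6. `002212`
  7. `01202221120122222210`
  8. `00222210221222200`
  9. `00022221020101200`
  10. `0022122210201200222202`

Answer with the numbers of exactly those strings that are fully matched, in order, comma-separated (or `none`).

1 → no match
2 → no match
3 → no match
4 → match
5 → no match
6 → no match
7 → no match
8 → no match
9 → no match
10 → no match

4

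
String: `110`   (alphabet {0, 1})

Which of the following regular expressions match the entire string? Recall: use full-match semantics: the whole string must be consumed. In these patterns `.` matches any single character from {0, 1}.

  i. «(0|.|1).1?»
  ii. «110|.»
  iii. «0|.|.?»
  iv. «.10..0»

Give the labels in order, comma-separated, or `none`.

i → no match
ii → match
iii → no match
iv → no match

ii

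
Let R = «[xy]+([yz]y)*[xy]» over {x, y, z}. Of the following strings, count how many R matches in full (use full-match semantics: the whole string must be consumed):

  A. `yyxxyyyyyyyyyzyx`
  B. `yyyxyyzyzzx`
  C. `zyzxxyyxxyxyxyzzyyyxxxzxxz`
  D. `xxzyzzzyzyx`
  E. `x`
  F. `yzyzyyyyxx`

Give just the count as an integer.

A → match
B → no match
C → no match
D → no match
E → no match
F → no match
Total matched: 1

1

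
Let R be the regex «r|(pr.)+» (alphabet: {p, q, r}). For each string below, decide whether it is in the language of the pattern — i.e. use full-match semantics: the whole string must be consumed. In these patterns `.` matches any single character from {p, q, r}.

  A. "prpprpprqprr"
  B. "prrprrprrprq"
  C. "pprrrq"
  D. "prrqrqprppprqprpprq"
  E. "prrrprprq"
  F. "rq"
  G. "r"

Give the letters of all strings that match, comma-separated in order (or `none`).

A → match
B → match
C → no match
D → no match
E → no match
F → no match
G → match

A, B, G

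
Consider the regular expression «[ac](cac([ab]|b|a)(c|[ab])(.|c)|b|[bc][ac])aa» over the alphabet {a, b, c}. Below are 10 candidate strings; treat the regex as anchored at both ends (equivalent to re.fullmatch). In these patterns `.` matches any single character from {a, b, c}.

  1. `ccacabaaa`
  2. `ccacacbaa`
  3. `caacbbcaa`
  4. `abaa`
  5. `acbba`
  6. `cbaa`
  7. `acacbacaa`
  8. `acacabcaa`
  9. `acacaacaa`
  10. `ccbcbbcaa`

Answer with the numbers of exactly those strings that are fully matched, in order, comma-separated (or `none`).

1, 2, 4, 6, 7, 8, 9

1. `ccacabaaa` → match
2. `ccacacbaa` → match
3. `caacbbcaa` → no match
4. `abaa` → match
5. `acbba` → no match — must end with `aa`
6. `cbaa` → match
7. `acacbacaa` → match
8. `acacabcaa` → match
9. `acacaacaa` → match
10. `ccbcbbcaa` → no match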